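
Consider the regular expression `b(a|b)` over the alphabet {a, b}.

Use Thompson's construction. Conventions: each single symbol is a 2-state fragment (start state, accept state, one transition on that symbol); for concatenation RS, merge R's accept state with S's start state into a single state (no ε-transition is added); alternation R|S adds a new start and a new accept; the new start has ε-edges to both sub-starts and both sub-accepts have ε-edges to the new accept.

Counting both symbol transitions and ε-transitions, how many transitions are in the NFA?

Building bottom-up:
Each of the 3 symbol leaves contributes 1 transition (1 symbol, 0 ε).
  a|b : 6 transitions (2 symbol, 4 ε)
  b(a|b) : 7 transitions (3 symbol, 4 ε)

7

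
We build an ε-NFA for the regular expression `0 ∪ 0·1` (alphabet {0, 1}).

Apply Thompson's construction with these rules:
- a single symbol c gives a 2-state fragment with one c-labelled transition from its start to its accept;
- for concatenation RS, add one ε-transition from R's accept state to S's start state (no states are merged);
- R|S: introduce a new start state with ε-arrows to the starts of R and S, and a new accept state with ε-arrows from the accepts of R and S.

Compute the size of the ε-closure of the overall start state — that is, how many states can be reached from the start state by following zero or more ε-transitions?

Let C(F) = |ε-closure(F.start)| within fragment F, and note whether F accepts ε. Symbol fragments have C = 1 and do not accept ε. Then:
  0·1 → C equals the left operand's closure size = 1 (its accept is not ε-reachable, so the closure stops there)
  0 ∪ 0·1 → C = 1 + 1 + 1 = 3 (the new accept is not ε-reachable since no branch accepts ε)

3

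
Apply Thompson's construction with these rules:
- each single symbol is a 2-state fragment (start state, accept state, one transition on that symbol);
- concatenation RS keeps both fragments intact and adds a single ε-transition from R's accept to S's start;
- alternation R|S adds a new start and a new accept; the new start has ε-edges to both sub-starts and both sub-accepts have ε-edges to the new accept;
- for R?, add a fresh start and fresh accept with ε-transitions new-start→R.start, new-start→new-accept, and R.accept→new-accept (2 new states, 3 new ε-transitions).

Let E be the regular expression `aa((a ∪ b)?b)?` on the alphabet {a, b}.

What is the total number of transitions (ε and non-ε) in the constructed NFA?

18

Building bottom-up:
Each of the 5 symbol leaves contributes 1 transition (1 symbol, 0 ε).
  a ∪ b = 6 transitions (2 symbol, 4 ε)
  (a ∪ b)? = 9 transitions (2 symbol, 7 ε)
  (a ∪ b)?b = 11 transitions (3 symbol, 8 ε)
  ((a ∪ b)?b)? = 14 transitions (3 symbol, 11 ε)
  aa((a ∪ b)?b)? = 18 transitions (5 symbol, 13 ε)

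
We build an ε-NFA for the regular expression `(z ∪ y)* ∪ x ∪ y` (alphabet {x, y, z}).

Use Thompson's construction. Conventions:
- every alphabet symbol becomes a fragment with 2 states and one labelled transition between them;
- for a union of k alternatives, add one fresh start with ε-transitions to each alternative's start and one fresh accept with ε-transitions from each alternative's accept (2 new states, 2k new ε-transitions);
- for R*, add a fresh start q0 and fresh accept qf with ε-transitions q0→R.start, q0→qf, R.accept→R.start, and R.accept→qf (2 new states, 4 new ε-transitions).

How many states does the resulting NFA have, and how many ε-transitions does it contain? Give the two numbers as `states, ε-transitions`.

14, 14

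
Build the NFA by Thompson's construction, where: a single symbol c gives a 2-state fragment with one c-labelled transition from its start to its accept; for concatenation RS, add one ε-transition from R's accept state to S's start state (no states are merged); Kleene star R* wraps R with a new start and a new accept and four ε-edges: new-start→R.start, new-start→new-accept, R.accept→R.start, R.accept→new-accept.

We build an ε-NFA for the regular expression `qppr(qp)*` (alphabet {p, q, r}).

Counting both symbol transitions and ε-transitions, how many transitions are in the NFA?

Per subexpression:
Each of the 6 symbol leaves contributes 1 transition (1 symbol, 0 ε).
  qp → 3 transitions (2 symbol, 1 ε)
  (qp)* → 7 transitions (2 symbol, 5 ε)
  qppr(qp)* → 15 transitions (6 symbol, 9 ε)

15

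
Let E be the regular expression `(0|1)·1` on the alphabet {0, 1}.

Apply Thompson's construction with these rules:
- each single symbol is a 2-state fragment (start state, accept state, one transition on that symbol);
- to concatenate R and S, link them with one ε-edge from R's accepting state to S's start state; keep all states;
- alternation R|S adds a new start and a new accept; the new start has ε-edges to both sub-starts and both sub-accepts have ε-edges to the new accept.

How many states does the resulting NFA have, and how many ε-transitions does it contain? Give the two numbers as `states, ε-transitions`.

Per subexpression:
Each of the 3 symbol leaves contributes 2 states and 0 ε-transitions.
  0|1 : 6 states, 4 ε-transitions
  (0|1)·1 : 8 states, 5 ε-transitions

8, 5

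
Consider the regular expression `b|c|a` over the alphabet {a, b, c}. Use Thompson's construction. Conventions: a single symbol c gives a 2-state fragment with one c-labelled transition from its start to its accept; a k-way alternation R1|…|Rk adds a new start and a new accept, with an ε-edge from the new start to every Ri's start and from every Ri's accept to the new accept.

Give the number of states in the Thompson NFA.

8

Building bottom-up:
Each of the 3 symbol leaves contributes a 2-state fragment.
  b|c|a = 8 states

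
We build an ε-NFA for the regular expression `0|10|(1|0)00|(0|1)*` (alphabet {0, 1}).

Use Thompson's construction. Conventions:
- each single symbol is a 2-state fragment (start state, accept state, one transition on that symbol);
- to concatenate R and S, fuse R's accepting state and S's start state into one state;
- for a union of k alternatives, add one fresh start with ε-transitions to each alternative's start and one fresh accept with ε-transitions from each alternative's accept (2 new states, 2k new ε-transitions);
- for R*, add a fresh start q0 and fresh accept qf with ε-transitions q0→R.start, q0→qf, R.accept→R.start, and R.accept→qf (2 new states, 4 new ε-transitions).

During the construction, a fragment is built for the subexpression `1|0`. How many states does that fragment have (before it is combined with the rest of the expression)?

6

Fragment for `1|0`:
Each of the 2 symbol leaves contributes a 2-state fragment.
  1|0 → 6 states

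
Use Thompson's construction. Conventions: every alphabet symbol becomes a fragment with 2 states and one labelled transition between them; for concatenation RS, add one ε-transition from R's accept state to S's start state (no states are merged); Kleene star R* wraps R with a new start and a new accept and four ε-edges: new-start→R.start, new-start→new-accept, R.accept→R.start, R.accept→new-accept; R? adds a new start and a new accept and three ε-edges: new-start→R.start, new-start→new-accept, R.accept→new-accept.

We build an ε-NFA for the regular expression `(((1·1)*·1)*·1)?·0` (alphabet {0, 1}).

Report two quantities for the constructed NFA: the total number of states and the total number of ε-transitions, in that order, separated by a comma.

Per subexpression:
Each of the 5 symbol leaves contributes 2 states and 0 ε-transitions.
  1·1 = 4 states, 1 ε-transition
  (1·1)* = 6 states, 5 ε-transitions
  (1·1)*·1 = 8 states, 6 ε-transitions
  ((1·1)*·1)* = 10 states, 10 ε-transitions
  ((1·1)*·1)*·1 = 12 states, 11 ε-transitions
  (((1·1)*·1)*·1)? = 14 states, 14 ε-transitions
  (((1·1)*·1)*·1)?·0 = 16 states, 15 ε-transitions

16, 15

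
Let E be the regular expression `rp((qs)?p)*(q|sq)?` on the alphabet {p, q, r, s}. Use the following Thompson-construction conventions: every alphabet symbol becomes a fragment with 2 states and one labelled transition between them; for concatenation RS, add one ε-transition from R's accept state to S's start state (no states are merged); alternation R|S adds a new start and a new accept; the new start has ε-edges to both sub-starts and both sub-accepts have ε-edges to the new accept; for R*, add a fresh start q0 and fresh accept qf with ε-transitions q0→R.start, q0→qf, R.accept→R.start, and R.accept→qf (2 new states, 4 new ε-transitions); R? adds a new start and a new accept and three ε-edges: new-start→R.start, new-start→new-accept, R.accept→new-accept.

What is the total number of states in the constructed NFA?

24

Per subexpression:
Each of the 8 symbol leaves contributes a 2-state fragment.
  qs → 4 states
  (qs)? → 6 states
  (qs)?p → 8 states
  ((qs)?p)* → 10 states
  sq → 4 states
  q|sq → 8 states
  (q|sq)? → 10 states
  rp((qs)?p)*(q|sq)? → 24 states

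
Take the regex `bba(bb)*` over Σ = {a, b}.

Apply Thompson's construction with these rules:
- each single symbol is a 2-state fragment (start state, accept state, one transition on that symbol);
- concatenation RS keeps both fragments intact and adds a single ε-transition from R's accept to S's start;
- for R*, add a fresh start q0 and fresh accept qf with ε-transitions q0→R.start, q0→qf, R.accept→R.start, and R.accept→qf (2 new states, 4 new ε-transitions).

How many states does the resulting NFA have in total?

12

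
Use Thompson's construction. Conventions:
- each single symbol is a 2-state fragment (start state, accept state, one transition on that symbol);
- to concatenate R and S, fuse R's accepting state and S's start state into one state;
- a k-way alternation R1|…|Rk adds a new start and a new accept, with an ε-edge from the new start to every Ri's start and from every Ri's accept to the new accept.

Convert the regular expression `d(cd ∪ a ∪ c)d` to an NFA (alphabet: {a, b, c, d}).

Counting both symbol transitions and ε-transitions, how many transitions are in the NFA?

12

Bottom-up over the parse tree:
Each of the 6 symbol leaves contributes 1 transition (1 symbol, 0 ε).
  cd — 2 transitions (2 symbol, 0 ε)
  cd ∪ a ∪ c — 10 transitions (4 symbol, 6 ε)
  d(cd ∪ a ∪ c)d — 12 transitions (6 symbol, 6 ε)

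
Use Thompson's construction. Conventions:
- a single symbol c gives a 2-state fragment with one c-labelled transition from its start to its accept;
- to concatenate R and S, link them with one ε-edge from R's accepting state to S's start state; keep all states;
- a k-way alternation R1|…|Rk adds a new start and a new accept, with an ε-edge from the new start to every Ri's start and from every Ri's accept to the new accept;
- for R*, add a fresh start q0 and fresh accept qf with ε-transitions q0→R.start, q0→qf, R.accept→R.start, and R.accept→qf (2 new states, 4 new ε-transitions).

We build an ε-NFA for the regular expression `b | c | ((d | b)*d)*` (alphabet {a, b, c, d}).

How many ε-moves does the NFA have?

19

By structural recursion:
Each of the 5 symbol leaves contributes 0 ε-transitions.
  d | b — 4 ε-transitions
  (d | b)* — 8 ε-transitions
  (d | b)*d — 9 ε-transitions
  ((d | b)*d)* — 13 ε-transitions
  b | c | ((d | b)*d)* — 19 ε-transitions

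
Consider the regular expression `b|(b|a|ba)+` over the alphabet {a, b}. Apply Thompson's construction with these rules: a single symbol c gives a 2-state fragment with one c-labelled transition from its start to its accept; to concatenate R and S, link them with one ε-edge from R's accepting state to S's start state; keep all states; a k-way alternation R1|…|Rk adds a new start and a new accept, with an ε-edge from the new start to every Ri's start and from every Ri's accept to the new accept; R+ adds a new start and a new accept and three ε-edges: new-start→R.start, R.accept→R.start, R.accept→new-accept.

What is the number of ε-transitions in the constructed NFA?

By structural recursion:
Each of the 5 symbol leaves contributes 0 ε-transitions.
  ba — 1 ε-transition
  b|a|ba — 7 ε-transitions
  (b|a|ba)+ — 10 ε-transitions
  b|(b|a|ba)+ — 14 ε-transitions

14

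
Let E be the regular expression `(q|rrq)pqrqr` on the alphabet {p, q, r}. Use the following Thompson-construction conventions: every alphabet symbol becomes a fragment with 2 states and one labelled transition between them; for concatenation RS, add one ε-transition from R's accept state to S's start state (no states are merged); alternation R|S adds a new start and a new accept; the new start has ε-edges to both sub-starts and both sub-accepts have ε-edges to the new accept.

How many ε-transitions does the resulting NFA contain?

11

Recursing over subexpressions:
Each of the 9 symbol leaves contributes 0 ε-transitions.
  rrq — 2 ε-transitions
  q|rrq — 6 ε-transitions
  (q|rrq)pqrqr — 11 ε-transitions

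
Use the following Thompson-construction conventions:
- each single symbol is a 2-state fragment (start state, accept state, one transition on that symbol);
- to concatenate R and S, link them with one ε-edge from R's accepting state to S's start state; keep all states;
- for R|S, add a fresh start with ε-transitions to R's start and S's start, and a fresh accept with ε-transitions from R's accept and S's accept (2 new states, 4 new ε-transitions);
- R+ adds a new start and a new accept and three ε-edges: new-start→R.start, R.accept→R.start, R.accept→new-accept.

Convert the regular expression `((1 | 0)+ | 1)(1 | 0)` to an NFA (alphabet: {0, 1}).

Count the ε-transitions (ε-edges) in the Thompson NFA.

16

Bottom-up over the parse tree:
Each of the 5 symbol leaves contributes 0 ε-transitions.
  1 | 0 : 4 ε-transitions
  (1 | 0)+ : 7 ε-transitions
  (1 | 0)+ | 1 : 11 ε-transitions
  1 | 0 : 4 ε-transitions
  ((1 | 0)+ | 1)(1 | 0) : 16 ε-transitions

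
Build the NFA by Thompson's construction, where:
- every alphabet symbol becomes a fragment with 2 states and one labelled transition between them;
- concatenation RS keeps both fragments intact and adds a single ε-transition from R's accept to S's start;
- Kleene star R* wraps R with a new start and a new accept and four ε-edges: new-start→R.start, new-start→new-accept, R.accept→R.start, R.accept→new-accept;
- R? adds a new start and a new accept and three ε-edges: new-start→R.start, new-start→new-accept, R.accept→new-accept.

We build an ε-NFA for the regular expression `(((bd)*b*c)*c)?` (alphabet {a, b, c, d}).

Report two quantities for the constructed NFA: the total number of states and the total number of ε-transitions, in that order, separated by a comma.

18, 19

Building bottom-up:
Each of the 5 symbol leaves contributes 2 states and 0 ε-transitions.
  bd = 4 states, 1 ε-transition
  (bd)* = 6 states, 5 ε-transitions
  b* = 4 states, 4 ε-transitions
  (bd)*b*c = 12 states, 11 ε-transitions
  ((bd)*b*c)* = 14 states, 15 ε-transitions
  ((bd)*b*c)*c = 16 states, 16 ε-transitions
  (((bd)*b*c)*c)? = 18 states, 19 ε-transitions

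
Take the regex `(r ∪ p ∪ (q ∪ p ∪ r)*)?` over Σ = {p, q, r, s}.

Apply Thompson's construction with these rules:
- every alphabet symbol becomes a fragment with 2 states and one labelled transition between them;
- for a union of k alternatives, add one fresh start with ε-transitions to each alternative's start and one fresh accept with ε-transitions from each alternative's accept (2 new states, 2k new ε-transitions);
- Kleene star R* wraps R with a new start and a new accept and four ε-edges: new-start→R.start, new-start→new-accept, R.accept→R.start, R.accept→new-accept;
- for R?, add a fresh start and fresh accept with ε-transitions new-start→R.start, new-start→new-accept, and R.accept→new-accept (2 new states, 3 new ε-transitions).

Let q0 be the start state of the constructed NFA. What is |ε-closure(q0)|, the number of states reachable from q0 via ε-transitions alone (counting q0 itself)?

12

Compute the ε-closure size of each fragment's start state recursively; a symbol fragment's start has no outgoing ε-edge, so its closure is just itself (size 1).
  q ∪ p ∪ r — new start ε-reaches every alternative's start; none of them accept ε, so the new accept is not reached: |closure| = 1 + 1 + 1 + 1 = 4
  (q ∪ p ∪ r)* — |closure| = 1 (new start) + 4 (body) + 1 (new accept) = 6
  r ∪ p ∪ (q ∪ p ∪ r)* — new start ε-reaches every alternative's start; at least one alternative accepts ε, so the union's new accept is reached too: |closure| = 1 + 1 + 1 + 6 + 1 = 10
  (r ∪ p ∪ (q ∪ p ∪ r)*)? — |closure| = 1 (new start) + 10 (body) + 1 (new accept, via ε) = 12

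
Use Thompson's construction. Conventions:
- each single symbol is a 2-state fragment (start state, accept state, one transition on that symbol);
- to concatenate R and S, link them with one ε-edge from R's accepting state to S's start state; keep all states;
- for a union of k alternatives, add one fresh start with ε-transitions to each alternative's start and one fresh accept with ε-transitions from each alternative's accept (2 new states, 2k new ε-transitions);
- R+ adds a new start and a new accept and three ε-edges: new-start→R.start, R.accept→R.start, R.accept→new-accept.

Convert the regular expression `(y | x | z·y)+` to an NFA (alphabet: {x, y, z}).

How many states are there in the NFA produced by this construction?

Building bottom-up:
Each of the 4 symbol leaves contributes a 2-state fragment.
  z·y = 4 states
  y | x | z·y = 10 states
  (y | x | z·y)+ = 12 states

12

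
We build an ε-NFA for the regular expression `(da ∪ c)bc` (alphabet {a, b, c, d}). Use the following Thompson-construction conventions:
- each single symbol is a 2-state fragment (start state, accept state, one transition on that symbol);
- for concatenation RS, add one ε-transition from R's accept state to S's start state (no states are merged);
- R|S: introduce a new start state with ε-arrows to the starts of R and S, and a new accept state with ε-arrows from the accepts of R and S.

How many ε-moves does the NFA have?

7

By structural recursion:
Each of the 5 symbol leaves contributes 0 ε-transitions.
  da → 1 ε-transition
  da ∪ c → 5 ε-transitions
  (da ∪ c)bc → 7 ε-transitions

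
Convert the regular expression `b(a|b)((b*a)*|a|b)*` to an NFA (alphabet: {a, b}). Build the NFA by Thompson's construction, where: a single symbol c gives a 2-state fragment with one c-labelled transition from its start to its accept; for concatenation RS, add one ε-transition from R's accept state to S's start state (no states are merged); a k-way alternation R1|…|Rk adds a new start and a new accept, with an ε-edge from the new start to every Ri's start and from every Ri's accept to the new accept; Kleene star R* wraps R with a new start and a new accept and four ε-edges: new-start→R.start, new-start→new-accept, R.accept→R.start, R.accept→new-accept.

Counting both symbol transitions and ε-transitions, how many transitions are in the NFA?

32

Bottom-up over the parse tree:
Each of the 7 symbol leaves contributes 1 transition (1 symbol, 0 ε).
  a|b = 6 transitions (2 symbol, 4 ε)
  b* = 5 transitions (1 symbol, 4 ε)
  b*a = 7 transitions (2 symbol, 5 ε)
  (b*a)* = 11 transitions (2 symbol, 9 ε)
  (b*a)*|a|b = 19 transitions (4 symbol, 15 ε)
  ((b*a)*|a|b)* = 23 transitions (4 symbol, 19 ε)
  b(a|b)((b*a)*|a|b)* = 32 transitions (7 symbol, 25 ε)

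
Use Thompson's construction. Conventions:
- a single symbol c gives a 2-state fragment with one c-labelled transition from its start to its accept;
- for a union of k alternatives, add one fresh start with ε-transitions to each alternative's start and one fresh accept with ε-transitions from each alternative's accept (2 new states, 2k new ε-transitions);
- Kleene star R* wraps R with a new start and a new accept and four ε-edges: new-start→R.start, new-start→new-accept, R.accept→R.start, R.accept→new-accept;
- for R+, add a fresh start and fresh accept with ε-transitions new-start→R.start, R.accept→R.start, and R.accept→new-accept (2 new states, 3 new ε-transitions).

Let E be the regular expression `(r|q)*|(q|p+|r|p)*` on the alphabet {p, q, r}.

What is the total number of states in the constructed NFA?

Per subexpression:
Each of the 6 symbol leaves contributes a 2-state fragment.
  r|q = 6 states
  (r|q)* = 8 states
  p+ = 4 states
  q|p+|r|p = 12 states
  (q|p+|r|p)* = 14 states
  (r|q)*|(q|p+|r|p)* = 24 states

24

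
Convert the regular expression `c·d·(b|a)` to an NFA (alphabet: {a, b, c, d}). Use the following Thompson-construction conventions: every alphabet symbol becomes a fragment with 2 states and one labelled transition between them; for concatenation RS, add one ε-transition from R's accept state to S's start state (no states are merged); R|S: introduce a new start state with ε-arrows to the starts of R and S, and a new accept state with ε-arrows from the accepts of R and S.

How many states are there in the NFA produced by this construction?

Per subexpression:
Each of the 4 symbol leaves contributes a 2-state fragment.
  b|a : 6 states
  c·d·(b|a) : 10 states

10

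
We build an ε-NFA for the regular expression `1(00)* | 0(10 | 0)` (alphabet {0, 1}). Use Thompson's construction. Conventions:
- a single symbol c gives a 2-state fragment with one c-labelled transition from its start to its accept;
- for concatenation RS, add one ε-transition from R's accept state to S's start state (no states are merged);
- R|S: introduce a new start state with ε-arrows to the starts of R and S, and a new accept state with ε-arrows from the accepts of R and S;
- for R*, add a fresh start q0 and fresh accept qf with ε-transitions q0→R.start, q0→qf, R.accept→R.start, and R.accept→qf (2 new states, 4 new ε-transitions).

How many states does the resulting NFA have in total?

Recursing over subexpressions:
Each of the 7 symbol leaves contributes a 2-state fragment.
  00 — 4 states
  (00)* — 6 states
  1(00)* — 8 states
  10 — 4 states
  10 | 0 — 8 states
  0(10 | 0) — 10 states
  1(00)* | 0(10 | 0) — 20 states

20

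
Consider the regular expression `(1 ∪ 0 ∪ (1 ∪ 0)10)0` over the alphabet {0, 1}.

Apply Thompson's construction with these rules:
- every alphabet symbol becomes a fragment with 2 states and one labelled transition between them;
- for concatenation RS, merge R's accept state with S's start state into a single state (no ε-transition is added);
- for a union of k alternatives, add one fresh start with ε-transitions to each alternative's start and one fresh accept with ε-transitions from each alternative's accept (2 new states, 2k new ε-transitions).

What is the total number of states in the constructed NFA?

15

Building bottom-up:
Each of the 7 symbol leaves contributes a 2-state fragment.
  1 ∪ 0 — 6 states
  (1 ∪ 0)10 — 8 states
  1 ∪ 0 ∪ (1 ∪ 0)10 — 14 states
  (1 ∪ 0 ∪ (1 ∪ 0)10)0 — 15 states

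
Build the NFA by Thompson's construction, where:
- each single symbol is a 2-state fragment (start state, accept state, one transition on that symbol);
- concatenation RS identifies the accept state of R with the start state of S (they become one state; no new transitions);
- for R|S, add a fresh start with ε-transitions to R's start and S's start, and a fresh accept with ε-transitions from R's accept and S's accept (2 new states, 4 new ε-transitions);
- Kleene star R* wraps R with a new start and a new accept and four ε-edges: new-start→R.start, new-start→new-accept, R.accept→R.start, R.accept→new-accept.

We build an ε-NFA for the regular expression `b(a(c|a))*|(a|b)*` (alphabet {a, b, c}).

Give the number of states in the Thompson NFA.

20

Bottom-up over the parse tree:
Each of the 6 symbol leaves contributes a 2-state fragment.
  c|a = 6 states
  a(c|a) = 7 states
  (a(c|a))* = 9 states
  b(a(c|a))* = 10 states
  a|b = 6 states
  (a|b)* = 8 states
  b(a(c|a))*|(a|b)* = 20 states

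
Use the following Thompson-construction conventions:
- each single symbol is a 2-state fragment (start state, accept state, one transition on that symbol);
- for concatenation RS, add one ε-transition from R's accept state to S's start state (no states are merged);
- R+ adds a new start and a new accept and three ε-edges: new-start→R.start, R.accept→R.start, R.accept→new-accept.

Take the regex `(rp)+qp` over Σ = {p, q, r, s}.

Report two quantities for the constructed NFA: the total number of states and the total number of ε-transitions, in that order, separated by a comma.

10, 6

Recursing over subexpressions:
Each of the 4 symbol leaves contributes 2 states and 0 ε-transitions.
  rp : 4 states, 1 ε-transition
  (rp)+ : 6 states, 4 ε-transitions
  (rp)+qp : 10 states, 6 ε-transitions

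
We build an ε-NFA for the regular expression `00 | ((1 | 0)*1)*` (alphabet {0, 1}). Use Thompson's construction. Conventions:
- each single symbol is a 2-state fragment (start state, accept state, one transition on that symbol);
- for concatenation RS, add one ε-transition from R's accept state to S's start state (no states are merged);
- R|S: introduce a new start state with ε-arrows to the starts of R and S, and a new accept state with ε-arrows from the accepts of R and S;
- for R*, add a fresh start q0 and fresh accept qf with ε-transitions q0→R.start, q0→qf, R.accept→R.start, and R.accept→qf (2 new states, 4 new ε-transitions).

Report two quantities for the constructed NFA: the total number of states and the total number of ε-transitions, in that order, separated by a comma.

Building bottom-up:
Each of the 5 symbol leaves contributes 2 states and 0 ε-transitions.
  00 : 4 states, 1 ε-transition
  1 | 0 : 6 states, 4 ε-transitions
  (1 | 0)* : 8 states, 8 ε-transitions
  (1 | 0)*1 : 10 states, 9 ε-transitions
  ((1 | 0)*1)* : 12 states, 13 ε-transitions
  00 | ((1 | 0)*1)* : 18 states, 18 ε-transitions

18, 18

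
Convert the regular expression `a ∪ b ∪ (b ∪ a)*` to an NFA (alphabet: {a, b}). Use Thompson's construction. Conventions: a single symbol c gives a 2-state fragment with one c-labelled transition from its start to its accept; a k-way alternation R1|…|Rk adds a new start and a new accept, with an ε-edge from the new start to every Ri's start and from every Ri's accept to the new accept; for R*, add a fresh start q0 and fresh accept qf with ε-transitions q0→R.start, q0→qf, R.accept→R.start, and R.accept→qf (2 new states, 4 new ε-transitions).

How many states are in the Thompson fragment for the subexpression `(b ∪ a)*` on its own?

8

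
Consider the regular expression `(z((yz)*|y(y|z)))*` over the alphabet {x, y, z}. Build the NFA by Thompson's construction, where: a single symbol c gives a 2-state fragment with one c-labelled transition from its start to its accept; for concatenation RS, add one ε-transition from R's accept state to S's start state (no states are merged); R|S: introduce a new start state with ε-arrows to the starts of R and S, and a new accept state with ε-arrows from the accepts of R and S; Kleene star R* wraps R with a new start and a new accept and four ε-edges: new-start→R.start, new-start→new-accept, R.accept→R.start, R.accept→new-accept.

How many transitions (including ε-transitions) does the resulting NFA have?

25

By structural recursion:
Each of the 6 symbol leaves contributes 1 transition (1 symbol, 0 ε).
  yz → 3 transitions (2 symbol, 1 ε)
  (yz)* → 7 transitions (2 symbol, 5 ε)
  y|z → 6 transitions (2 symbol, 4 ε)
  y(y|z) → 8 transitions (3 symbol, 5 ε)
  (yz)*|y(y|z) → 19 transitions (5 symbol, 14 ε)
  z((yz)*|y(y|z)) → 21 transitions (6 symbol, 15 ε)
  (z((yz)*|y(y|z)))* → 25 transitions (6 symbol, 19 ε)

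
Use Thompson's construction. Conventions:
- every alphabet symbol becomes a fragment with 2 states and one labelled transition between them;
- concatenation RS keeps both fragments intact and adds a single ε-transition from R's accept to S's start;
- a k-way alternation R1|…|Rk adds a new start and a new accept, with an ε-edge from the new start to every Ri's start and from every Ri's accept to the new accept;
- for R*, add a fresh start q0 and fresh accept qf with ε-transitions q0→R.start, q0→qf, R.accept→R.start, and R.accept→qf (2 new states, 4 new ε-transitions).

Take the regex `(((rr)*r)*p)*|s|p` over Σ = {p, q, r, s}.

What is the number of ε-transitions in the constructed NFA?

21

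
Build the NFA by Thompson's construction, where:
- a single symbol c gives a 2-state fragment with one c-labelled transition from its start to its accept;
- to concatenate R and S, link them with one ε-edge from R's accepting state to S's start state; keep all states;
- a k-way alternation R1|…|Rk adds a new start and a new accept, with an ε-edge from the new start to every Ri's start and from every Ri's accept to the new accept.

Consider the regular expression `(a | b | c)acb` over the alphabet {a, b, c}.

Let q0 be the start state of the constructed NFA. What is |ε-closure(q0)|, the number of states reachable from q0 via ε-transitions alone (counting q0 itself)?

Let C(F) = |ε-closure(F.start)| within fragment F, and note whether F accepts ε. Symbol fragments have C = 1 and do not accept ε. Then:
  a | b | c — new start ε-reaches every alternative's start; none of them accept ε, so the new accept is not reached: |ε-closure| = 1 + 1 + 1 + 1 = 4
  (a | b | c)acb — |ε-closure| equals the left operand's closure size = 4 (its accept is not ε-reachable, so the closure stops there)

4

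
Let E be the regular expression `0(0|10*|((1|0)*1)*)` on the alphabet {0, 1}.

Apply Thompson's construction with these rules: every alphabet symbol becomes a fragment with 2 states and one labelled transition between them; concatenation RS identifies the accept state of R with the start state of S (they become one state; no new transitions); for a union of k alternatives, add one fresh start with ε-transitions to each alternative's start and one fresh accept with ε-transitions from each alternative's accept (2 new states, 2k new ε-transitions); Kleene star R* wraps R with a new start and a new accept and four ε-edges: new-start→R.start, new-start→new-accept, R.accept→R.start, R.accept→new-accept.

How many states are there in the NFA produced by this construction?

Recursing over subexpressions:
Each of the 7 symbol leaves contributes a 2-state fragment.
  0* → 4 states
  10* → 5 states
  1|0 → 6 states
  (1|0)* → 8 states
  (1|0)*1 → 9 states
  ((1|0)*1)* → 11 states
  0|10*|((1|0)*1)* → 20 states
  0(0|10*|((1|0)*1)*) → 21 states

21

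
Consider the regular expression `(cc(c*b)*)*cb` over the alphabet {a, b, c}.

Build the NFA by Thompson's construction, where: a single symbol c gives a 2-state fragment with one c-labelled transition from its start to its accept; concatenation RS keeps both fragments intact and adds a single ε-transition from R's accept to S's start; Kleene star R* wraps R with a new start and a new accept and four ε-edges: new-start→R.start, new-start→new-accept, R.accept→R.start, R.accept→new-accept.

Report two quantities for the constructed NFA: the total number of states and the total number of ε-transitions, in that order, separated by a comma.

By structural recursion:
Each of the 6 symbol leaves contributes 2 states and 0 ε-transitions.
  c* : 4 states, 4 ε-transitions
  c*b : 6 states, 5 ε-transitions
  (c*b)* : 8 states, 9 ε-transitions
  cc(c*b)* : 12 states, 11 ε-transitions
  (cc(c*b)*)* : 14 states, 15 ε-transitions
  (cc(c*b)*)*cb : 18 states, 17 ε-transitions

18, 17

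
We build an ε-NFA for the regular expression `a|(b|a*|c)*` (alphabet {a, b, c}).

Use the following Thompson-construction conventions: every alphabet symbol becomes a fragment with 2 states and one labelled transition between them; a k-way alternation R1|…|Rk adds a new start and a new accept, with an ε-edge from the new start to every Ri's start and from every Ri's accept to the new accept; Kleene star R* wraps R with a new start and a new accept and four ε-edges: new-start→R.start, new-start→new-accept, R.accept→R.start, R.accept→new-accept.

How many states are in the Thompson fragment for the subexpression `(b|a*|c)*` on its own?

Fragment for `(b|a*|c)*`:
Each of the 3 symbol leaves contributes a 2-state fragment.
  a* = 4 states
  b|a*|c = 10 states
  (b|a*|c)* = 12 states

12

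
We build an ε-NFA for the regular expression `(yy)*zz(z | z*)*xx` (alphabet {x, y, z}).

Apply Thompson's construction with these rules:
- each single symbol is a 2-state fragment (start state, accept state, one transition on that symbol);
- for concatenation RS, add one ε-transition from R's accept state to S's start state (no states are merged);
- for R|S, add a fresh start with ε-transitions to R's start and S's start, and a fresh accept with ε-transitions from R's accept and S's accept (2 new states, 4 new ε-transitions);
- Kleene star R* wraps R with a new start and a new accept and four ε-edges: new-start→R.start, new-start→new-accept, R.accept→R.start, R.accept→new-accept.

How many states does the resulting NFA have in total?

Per subexpression:
Each of the 8 symbol leaves contributes a 2-state fragment.
  yy — 4 states
  (yy)* — 6 states
  z* — 4 states
  z | z* — 8 states
  (z | z*)* — 10 states
  (yy)*zz(z | z*)*xx — 24 states

24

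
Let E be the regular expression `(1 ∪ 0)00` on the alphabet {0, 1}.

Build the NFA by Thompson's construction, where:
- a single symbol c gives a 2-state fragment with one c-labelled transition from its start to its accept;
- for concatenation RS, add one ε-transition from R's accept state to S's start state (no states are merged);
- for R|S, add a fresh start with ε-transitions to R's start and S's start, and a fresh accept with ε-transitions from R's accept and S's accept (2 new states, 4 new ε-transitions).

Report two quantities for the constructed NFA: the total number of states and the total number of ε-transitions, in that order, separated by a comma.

10, 6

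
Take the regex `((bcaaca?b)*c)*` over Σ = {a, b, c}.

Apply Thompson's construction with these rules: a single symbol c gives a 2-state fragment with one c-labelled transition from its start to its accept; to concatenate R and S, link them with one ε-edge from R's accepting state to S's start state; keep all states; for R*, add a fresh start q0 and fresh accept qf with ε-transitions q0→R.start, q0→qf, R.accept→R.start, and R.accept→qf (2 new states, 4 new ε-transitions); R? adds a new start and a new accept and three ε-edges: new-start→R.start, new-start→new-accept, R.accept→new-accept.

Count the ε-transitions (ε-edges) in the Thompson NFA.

18

Per subexpression:
Each of the 8 symbol leaves contributes 0 ε-transitions.
  a? : 3 ε-transitions
  bcaaca?b : 9 ε-transitions
  (bcaaca?b)* : 13 ε-transitions
  (bcaaca?b)*c : 14 ε-transitions
  ((bcaaca?b)*c)* : 18 ε-transitions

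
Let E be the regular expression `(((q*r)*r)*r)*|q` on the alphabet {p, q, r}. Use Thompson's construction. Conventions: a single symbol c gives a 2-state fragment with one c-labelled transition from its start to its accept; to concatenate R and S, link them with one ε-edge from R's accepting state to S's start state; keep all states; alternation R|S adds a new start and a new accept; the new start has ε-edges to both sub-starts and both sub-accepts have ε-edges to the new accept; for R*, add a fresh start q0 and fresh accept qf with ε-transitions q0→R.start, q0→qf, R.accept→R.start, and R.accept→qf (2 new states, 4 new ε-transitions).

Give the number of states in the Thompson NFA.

20

Recursing over subexpressions:
Each of the 5 symbol leaves contributes a 2-state fragment.
  q* → 4 states
  q*r → 6 states
  (q*r)* → 8 states
  (q*r)*r → 10 states
  ((q*r)*r)* → 12 states
  ((q*r)*r)*r → 14 states
  (((q*r)*r)*r)* → 16 states
  (((q*r)*r)*r)*|q → 20 states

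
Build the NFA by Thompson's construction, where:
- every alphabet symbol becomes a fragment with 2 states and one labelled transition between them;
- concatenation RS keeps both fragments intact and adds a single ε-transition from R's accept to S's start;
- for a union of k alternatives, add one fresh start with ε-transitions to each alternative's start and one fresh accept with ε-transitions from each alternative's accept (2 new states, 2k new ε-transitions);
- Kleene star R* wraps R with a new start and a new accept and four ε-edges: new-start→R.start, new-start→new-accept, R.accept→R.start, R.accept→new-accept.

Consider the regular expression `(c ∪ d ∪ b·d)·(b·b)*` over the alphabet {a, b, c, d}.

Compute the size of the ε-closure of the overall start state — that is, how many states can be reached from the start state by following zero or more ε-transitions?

Compute the ε-closure size of each fragment's start state recursively; a symbol fragment's start has no outgoing ε-edge, so its closure is just itself (size 1).
  b·d : same as the first factor's closure: |ε-closure| = 1
  c ∪ d ∪ b·d : |ε-closure| = 1 + 1 + 1 + 1 = 4 (the new accept is not ε-reachable since no branch accepts ε)
  b·b : |ε-closure| equals the left operand's closure size = 1 (its accept is not ε-reachable, so the closure stops there)
  (b·b)* : new start has ε-edges to the inner start and to the new accept, so |ε-closure| = 2 + 1 = 3
  (c ∪ d ∪ b·d)·(b·b)* : same as the first factor's closure: |ε-closure| = 4

4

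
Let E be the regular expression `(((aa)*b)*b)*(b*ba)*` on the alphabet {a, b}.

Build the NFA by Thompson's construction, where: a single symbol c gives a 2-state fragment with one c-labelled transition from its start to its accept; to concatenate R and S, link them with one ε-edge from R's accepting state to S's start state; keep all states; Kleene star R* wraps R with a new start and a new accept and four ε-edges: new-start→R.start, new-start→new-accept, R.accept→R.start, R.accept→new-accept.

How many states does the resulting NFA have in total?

24

Bottom-up over the parse tree:
Each of the 7 symbol leaves contributes a 2-state fragment.
  aa = 4 states
  (aa)* = 6 states
  (aa)*b = 8 states
  ((aa)*b)* = 10 states
  ((aa)*b)*b = 12 states
  (((aa)*b)*b)* = 14 states
  b* = 4 states
  b*ba = 8 states
  (b*ba)* = 10 states
  (((aa)*b)*b)*(b*ba)* = 24 states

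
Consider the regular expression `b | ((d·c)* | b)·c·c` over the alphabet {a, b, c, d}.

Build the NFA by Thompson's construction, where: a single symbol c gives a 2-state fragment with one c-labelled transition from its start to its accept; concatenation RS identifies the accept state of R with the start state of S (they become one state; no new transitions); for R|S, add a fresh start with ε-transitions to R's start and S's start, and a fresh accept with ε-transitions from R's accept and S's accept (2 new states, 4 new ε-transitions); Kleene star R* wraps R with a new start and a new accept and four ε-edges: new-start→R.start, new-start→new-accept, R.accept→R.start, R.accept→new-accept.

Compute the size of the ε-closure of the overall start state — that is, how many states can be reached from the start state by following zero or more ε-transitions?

Compute the ε-closure size of each fragment's start state recursively; a symbol fragment's start has no outgoing ε-edge, so its closure is just itself (size 1).
  d·c → |ε-closure| equals the left operand's closure size = 1 (its accept is not ε-reachable, so the closure stops there)
  (d·c)* → |ε-closure| = 1 (new start) + 1 (body) + 1 (new accept) = 3
  (d·c)* | b → |ε-closure| = 1 (new start) + (3 + 1) + 1 (new accept, since some branch ε-reaches its own accept) = 6
  ((d·c)* | b)·c·c → |ε-closure| = 6 + (1−1) = 6 (closure spills across the concat boundary because the left factor accepts ε)
  b | ((d·c)* | b)·c·c → |ε-closure| = 1 + 1 + 6 = 8 (the new accept is not ε-reachable since no branch accepts ε)

8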